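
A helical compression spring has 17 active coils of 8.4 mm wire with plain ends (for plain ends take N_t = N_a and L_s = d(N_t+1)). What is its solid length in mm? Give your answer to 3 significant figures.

plain ends: N_t = N_a = 17
L_s = d·(N_t+1) = 8.4 × 18 = 151.2 mm

151 mm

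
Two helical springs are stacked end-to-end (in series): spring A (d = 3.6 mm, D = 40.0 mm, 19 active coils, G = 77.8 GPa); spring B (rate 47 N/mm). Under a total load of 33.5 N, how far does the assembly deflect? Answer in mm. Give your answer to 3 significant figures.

25.7 mm

k_A = Gd⁴/(8D³N_a) = (77.8×10³)(3.6⁴)/(8·40.0³·19) = 1.3433 N/mm
Series: 1/k_eq = 1/1.3433 + 1/47 = 0.76572; k_eq = 1.306 N/mm
δ = F/k_eq = 33.5/1.306 = 25.652 mm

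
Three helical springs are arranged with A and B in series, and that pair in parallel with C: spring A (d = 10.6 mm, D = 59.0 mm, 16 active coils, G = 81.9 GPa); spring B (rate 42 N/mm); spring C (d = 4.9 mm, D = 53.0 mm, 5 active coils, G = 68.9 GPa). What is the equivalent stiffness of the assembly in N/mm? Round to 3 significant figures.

k_A = Gd⁴/(8D³N_a) = (81.9×10³)(10.6⁴)/(8·59.0³·16) = 39.332 N/mm
k_C = Gd⁴/(8D³N_a) = (68.9×10³)(4.9⁴)/(8·53.0³·5) = 6.6698 N/mm
Springs A,B series: k_AB = 1/(1/39.332+1/42) = 20.311 N/mm; parallel with C: k_eq = 20.311+6.6698 = 26.981 N/mm

27.0 N/mm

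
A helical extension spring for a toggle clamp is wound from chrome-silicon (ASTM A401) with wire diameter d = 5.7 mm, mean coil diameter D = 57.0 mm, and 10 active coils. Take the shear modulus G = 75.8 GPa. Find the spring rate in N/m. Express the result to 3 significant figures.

5400 N/m

k = Gd⁴/(8D³N_a) = (75.8×10³ × 5.7⁴) / (8 × 57.0³ × 10)
  = 8.00145e+07 / 1.48154e+07 = 5.4008 N/mm = 5400.8 N/m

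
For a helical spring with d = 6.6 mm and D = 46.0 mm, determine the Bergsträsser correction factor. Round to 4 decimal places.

C = D/d = 46.0/6.6 = 6.9697
K_B = (4C+2)/(4C−3) = 29.879/24.879 = 1.2010

1.2010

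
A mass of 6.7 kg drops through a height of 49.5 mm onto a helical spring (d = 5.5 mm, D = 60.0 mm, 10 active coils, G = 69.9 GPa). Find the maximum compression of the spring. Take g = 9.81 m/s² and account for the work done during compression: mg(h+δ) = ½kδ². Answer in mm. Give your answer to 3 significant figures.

k = Gd⁴/(8D³N_a) = (69.9×10³)(5.5⁴)/(8·60.0³·10) = 3.7016 N/mm
W = mg = 6.7 × 9.81 = 65.727 N
½kδ² − Wδ − Wh = 0 → δ = (W + √(W² + 2kWh))/k
δ = (65.727 + √(4320 + 24085.9))/3.7016 = (65.727 + 168.54)/3.7016 = 63.289 mm

63.3 mm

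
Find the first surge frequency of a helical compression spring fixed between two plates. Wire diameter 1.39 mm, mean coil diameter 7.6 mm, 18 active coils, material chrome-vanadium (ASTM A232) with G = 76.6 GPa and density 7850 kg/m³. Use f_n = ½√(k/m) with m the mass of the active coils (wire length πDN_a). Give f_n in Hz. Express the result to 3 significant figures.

k = Gd⁴/(8D³N_a) = (76.6×10³)(1.39⁴)/(8·7.6³·18) = 4.5236 N/mm = 4523.6 N/m
Wire length L = πDN_a = π·7.6·18 = 429.77 mm
m = ρ·(πd²/4)·L = 7850 × 1.5175×10⁻⁶ m² × 0.42977 m = 0.0051195 kg
f_n = ½√(k/m) = 0.5·√(4523.6/0.0051195) = 0.5·√(8.8361e+05) = 470 Hz

470 Hz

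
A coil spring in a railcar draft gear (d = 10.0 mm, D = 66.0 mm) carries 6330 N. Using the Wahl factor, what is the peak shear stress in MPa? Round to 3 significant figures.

Spring index C = D/d = 66.0/10.0 = 6.6000
K_W = (4C−1)/(4C−4) + 0.615/C = 25.400/22.400 + 0.0932 = 1.2271
τ₀ = 8FD/(πd³) = 8·6330·66.0/(π·10.0³) = 3.34224e+06/3141.6 = 1063.9 MPa
τ_max = K·τ₀ = 1.2271 × 1063.9 = 1305.5 MPa

1310 MPa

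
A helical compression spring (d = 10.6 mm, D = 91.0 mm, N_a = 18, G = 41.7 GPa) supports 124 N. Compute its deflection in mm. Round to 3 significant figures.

k = Gd⁴/(8D³N_a) = (41.7×10³)(10.6⁴)/(8·91.0³·18) = 4.8515 N/mm
δ = F/k = 124 / 4.8515 = 25.559 mm

25.6 mm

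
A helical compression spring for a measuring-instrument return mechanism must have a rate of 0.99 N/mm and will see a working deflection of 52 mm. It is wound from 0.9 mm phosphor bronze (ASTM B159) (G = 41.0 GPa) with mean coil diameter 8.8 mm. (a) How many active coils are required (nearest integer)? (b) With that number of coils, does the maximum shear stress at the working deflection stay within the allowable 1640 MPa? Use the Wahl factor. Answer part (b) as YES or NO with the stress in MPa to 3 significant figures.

N_a = Gd⁴/(8D³k) = (41.0×10³)(0.9⁴)/(8·8.8³·0.99) = 4.984 → N_a = 5
Actual rate k = Gd⁴/(8D³·5) = 0.98684 N/mm
Working load F = kδ = 0.98684·52 = 51.316 N
C = 8.8/0.9 = 9.7778; K_W = (4C−1)/(4C−4)+0.615/C = 1.1483
τ_max = K_W·8FD/(πd³) = 1.1483·1577.4 = 1811.4 MPa
τ_max > 1640 MPa → exceeds allowable

(a) 5 coils; (b) NO, τ_max = 1810 MPa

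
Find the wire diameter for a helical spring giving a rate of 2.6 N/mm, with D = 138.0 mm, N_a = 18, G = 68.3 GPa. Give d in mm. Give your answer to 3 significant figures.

11.0 mm

d = (8D³N_a·k / G)^(1/4) = (8·138.0³·18·2.6 / (68.3×10³))^0.25
  = (14406)^0.25 = 10.9556 mm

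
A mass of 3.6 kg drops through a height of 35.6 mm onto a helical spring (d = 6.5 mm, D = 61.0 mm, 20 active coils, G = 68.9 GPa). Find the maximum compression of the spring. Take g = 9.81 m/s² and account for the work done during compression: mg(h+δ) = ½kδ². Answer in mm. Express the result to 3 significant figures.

k = Gd⁴/(8D³N_a) = (68.9×10³)(6.5⁴)/(8·61.0³·20) = 3.3866 N/mm
W = mg = 3.6 × 9.81 = 35.316 N
½kδ² − Wδ − Wh = 0 → δ = (W + √(W² + 2kWh))/k
δ = (35.316 + √(1247.2 + 8515.59))/3.3866 = (35.316 + 98.807)/3.3866 = 39.604 mm

39.6 mm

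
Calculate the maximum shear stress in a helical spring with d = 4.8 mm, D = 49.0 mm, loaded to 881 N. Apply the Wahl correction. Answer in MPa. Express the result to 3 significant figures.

Spring index C = D/d = 49.0/4.8 = 10.2083
K_W = (4C−1)/(4C−4) + 0.615/C = 39.833/36.833 + 0.0602 = 1.1417
τ₀ = 8FD/(πd³) = 8·881·49.0/(π·4.8³) = 345352/347.44 = 994 MPa
τ_max = K·τ₀ = 1.1417 × 994 = 1134.8 MPa

1130 MPa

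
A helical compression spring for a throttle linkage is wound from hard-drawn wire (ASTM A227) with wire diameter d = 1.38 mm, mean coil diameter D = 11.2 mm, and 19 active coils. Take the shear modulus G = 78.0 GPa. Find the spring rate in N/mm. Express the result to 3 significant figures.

k = Gd⁴/(8D³N_a) = (78.0×10³ × 1.38⁴) / (8 × 11.2³ × 19)
  = 282886 / 213549 = 1.3247 N/mm

1.32 N/mm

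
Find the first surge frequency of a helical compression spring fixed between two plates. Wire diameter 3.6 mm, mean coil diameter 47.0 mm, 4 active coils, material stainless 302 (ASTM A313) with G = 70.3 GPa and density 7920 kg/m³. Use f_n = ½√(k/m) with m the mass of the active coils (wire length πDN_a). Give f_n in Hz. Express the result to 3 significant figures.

k = Gd⁴/(8D³N_a) = (70.3×10³)(3.6⁴)/(8·47.0³·4) = 3.554 N/mm = 3554 N/m
Wire length L = πDN_a = π·47.0·4 = 590.62 mm
m = ρ·(πd²/4)·L = 7920 × 10.179×10⁻⁶ m² × 0.59062 m = 0.047613 kg
f_n = ½√(k/m) = 0.5·√(3554/0.047613) = 0.5·√(74644) = 136.61 Hz

137 Hz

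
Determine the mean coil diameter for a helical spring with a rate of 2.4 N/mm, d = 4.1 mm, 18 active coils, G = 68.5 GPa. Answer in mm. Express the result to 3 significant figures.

38.3 mm

D = (Gd⁴/(8N_a·k))^(1/3) = (68.5×10³·4.1⁴/(8·18·2.4))^(1/3)
  = (56008.3)^(1/3) = 38.2605 mm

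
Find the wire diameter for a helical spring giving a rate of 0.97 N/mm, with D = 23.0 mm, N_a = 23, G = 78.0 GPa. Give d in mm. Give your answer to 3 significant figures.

d = (8D³N_a·k / G)^(1/4) = (8·23.0³·23·0.97 / (78.0×10³))^0.25
  = (27.841)^0.25 = 2.2970 mm

2.30 mm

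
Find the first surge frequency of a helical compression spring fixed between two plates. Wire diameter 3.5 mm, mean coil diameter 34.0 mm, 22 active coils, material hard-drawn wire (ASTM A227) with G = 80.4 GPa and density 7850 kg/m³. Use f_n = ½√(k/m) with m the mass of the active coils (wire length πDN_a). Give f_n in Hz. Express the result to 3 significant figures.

k = Gd⁴/(8D³N_a) = (80.4×10³)(3.5⁴)/(8·34.0³·22) = 1.7441 N/mm = 1744.1 N/m
Wire length L = πDN_a = π·34.0·22 = 2349.9 mm
m = ρ·(πd²/4)·L = 7850 × 9.6211×10⁻⁶ m² × 2.3499 m = 0.17748 kg
f_n = ½√(k/m) = 0.5·√(1744.1/0.17748) = 0.5·√(9827.2) = 49.566 Hz

49.6 Hz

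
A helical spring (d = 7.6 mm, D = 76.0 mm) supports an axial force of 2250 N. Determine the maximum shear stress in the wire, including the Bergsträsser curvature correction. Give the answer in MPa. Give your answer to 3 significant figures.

Spring index C = D/d = 76.0/7.6 = 10.0000
K_B = (4C+2)/(4C−3) = 42.000/37.000 = 1.1351
τ₀ = 8FD/(πd³) = 8·2250·76.0/(π·7.6³) = 1.368e+06/1379.1 = 991.96 MPa
τ_max = K·τ₀ = 1.1351 × 991.96 = 1126 MPa

1130 MPa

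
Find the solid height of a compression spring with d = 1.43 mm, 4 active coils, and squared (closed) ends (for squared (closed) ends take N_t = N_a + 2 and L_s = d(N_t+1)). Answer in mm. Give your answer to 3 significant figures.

squared (closed) ends: N_t = N_a + 2 = 4 + 2 = 6
L_s = d·(N_t+1) = 1.43 × 7 = 10.01 mm

10.0 mm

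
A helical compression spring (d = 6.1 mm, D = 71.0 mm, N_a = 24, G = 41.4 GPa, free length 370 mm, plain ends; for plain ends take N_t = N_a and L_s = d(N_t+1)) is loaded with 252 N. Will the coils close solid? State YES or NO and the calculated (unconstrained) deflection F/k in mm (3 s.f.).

k = Gd⁴/(8D³N_a) = (41.4×10³)(6.1⁴)/(8·71.0³·24) = 0.83415 N/mm
N_t = 24; L_s = 6.1·25 = 152.5 mm; δ_solid = L₀ − L_s = 370 − 152.5 = 217.5 mm
δ = F/k = 252/0.83415 = 302.1 mm
δ ≥ δ_solid → spring goes solid

YES, δ = 302 mm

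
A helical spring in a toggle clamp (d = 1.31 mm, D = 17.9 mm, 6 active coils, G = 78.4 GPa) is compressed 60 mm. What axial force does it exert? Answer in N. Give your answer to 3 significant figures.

50.3 N

k = Gd⁴/(8D³N_a) = (78.4×10³)(1.31⁴)/(8·17.9³·6) = 0.83869 N/mm
F = k·δ = 0.83869 × 60 = 50.321 N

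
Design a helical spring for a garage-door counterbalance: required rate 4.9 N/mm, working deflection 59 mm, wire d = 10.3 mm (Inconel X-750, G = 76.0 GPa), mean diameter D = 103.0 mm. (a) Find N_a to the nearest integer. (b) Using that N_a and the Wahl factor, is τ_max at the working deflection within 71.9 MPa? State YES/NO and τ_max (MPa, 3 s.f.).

N_a = Gd⁴/(8D³k) = (76.0×10³)(10.3⁴)/(8·103.0³·4.9) = 19.97 → N_a = 20
Actual rate k = Gd⁴/(8D³·20) = 4.8925 N/mm
Working load F = kδ = 4.8925·59 = 288.66 N
C = 103.0/10.3 = 10.0000; K_W = (4C−1)/(4C−4)+0.615/C = 1.1448
τ_max = K_W·8FD/(πd³) = 1.1448·69.286 = 79.321 MPa
τ_max > 71.9 MPa → exceeds allowable

(a) 20 coils; (b) NO, τ_max = 79.3 MPa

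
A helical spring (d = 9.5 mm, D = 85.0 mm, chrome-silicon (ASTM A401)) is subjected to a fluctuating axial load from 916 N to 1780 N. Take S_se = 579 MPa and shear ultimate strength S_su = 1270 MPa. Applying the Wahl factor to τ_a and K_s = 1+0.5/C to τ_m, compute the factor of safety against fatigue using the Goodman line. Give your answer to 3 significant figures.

C = D/d = 85.0/9.5 = 8.9474; K_W = (4C−1)/(4C−4)+0.615/C = 1.1631; K_s = 1+0.5/C = 1.0559
F_a = (F_max−F_min)/2 = 432 N; F_m = (F_max+F_min)/2 = 1348 N
τ_a = K_W·8F_aD/(πd³) = 1.1631 × 109.06 = 126.85 MPa
τ_m = K_s·8F_mD/(πd³) = 1.0559 × 340.31 = 359.33 MPa
Goodman: 1/n_f = τ_a/S_se + τ_m/S_su = 126.85/579 + 359.33/1270 = 0.21909 + 0.28294 = 0.50202
n_f = 1/0.50202 = 1.992

1.99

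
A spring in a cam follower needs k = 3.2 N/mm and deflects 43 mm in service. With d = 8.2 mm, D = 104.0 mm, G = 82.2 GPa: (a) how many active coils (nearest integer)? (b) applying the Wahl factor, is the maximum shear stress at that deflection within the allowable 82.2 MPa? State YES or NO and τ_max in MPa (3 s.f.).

(a) 13 coils; (b) YES, τ_max = 73.0 MPa

N_a = Gd⁴/(8D³k) = (82.2×10³)(8.2⁴)/(8·104.0³·3.2) = 12.91 → N_a = 13
Actual rate k = Gd⁴/(8D³·13) = 3.1768 N/mm
Working load F = kδ = 3.1768·43 = 136.6 N
C = 104.0/8.2 = 12.6829; K_W = (4C−1)/(4C−4)+0.615/C = 1.1127
τ_max = K_W·8FD/(πd³) = 1.1127·65.614 = 73.007 MPa
τ_max ≤ 82.2 MPa → acceptable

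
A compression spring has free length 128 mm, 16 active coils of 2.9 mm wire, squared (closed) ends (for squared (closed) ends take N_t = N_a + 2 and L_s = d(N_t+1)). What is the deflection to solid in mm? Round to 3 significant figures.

72.9 mm

N_t = 18; L_s = 2.9·19 = 55.1 mm
δ_solid = L₀ − L_s = 128 − 55.1 = 72.9 mm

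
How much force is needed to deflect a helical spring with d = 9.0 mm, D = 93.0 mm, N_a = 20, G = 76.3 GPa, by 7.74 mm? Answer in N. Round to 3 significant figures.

k = Gd⁴/(8D³N_a) = (76.3×10³)(9.0⁴)/(8·93.0³·20) = 3.8898 N/mm
F = k·δ = 3.8898 × 7.74 = 30.107 N

30.1 N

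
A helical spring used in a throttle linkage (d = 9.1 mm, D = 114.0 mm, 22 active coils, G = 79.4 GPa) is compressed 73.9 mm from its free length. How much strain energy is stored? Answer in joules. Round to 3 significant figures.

k = Gd⁴/(8D³N_a) = (79.4×10³)(9.1⁴)/(8·114.0³·22) = 2.0881 N/mm
U = ½kδ² = 0.5 × 2.0881 × 73.9² = 5701.9 N·mm = 5.7019 J

5.70 J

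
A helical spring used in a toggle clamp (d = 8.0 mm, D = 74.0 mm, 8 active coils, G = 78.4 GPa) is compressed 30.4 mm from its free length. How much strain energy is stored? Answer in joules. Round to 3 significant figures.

5.72 J

k = Gd⁴/(8D³N_a) = (78.4×10³)(8.0⁴)/(8·74.0³·8) = 12.382 N/mm
U = ½kδ² = 0.5 × 12.382 × 30.4² = 5721.6 N·mm = 5.7216 J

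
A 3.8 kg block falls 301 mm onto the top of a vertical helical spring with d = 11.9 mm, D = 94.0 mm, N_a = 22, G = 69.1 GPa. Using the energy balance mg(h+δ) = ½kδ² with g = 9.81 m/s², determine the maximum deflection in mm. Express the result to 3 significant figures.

k = Gd⁴/(8D³N_a) = (69.1×10³)(11.9⁴)/(8·94.0³·22) = 9.4792 N/mm
W = mg = 3.8 × 9.81 = 37.278 N
½kδ² − Wδ − Wh = 0 → δ = (W + √(W² + 2kWh))/k
δ = (37.278 + √(1389.6 + 212725))/9.4792 = (37.278 + 462.73)/9.4792 = 52.748 mm

52.7 mm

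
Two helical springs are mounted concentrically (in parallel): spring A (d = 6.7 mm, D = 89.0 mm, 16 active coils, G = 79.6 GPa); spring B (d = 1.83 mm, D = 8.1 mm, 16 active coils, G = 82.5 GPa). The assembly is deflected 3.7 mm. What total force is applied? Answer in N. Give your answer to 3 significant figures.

56.9 N

k_A = Gd⁴/(8D³N_a) = (79.6×10³)(6.7⁴)/(8·89.0³·16) = 1.7776 N/mm
k_B = Gd⁴/(8D³N_a) = (82.5×10³)(1.83⁴)/(8·8.1³·16) = 13.602 N/mm
Parallel: k_eq = 1.7776 + 13.602 = 15.379 N/mm
F = k_eq·δ = 15.379·3.7 = 56.903 N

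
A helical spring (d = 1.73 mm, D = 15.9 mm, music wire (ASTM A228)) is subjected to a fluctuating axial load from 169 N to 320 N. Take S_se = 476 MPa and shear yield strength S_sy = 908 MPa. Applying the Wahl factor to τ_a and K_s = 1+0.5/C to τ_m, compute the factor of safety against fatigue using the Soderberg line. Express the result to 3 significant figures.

0.273

C = D/d = 15.9/1.73 = 9.1908; K_W = (4C−1)/(4C−4)+0.615/C = 1.1585; K_s = 1+0.5/C = 1.0544
F_a = (F_max−F_min)/2 = 75.5 N; F_m = (F_max+F_min)/2 = 244.5 N
τ_a = K_W·8F_aD/(πd³) = 1.1585 × 590.4 = 683.97 MPa
τ_m = K_s·8F_mD/(πd³) = 1.0544 × 1912 = 2016 MPa
Soderberg: 1/n_f = τ_a/S_se + τ_m/S_sy = 683.97/476 + 2016/908 = 1.43691 + 2.22023 = 3.6571
n_f = 1/3.6571 = 0.2734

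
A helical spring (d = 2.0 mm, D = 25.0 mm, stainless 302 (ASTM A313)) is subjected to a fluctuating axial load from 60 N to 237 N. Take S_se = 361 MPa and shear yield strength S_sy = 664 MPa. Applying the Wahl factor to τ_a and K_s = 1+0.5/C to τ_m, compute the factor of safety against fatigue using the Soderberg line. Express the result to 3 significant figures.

0.248

C = D/d = 25.0/2.0 = 12.5000; K_W = (4C−1)/(4C−4)+0.615/C = 1.1144; K_s = 1+0.5/C = 1.0400
F_a = (F_max−F_min)/2 = 88.5 N; F_m = (F_max+F_min)/2 = 148.5 N
τ_a = K_W·8F_aD/(πd³) = 1.1144 × 704.26 = 784.84 MPa
τ_m = K_s·8F_mD/(πd³) = 1.0400 × 1181.7 = 1229 MPa
Soderberg: 1/n_f = τ_a/S_se + τ_m/S_sy = 784.84/361 + 1229/664 = 2.17407 + 1.85090 = 4.025
n_f = 1/4.025 = 0.2484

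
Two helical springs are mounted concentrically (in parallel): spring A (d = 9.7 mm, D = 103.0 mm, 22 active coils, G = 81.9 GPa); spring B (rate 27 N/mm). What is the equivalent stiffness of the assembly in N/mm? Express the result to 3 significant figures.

k_A = Gd⁴/(8D³N_a) = (81.9×10³)(9.7⁴)/(8·103.0³·22) = 3.77 N/mm
Parallel: k_eq = 3.77 + 27 = 30.77 N/mm

30.8 N/mm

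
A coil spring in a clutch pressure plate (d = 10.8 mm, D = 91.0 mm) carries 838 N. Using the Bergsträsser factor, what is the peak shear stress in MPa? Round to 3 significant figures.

Spring index C = D/d = 91.0/10.8 = 8.4259
K_B = (4C+2)/(4C−3) = 35.704/30.704 = 1.1628
τ₀ = 8FD/(πd³) = 8·838·91.0/(π·10.8³) = 610064/3957.5 = 154.15 MPa
τ_max = K·τ₀ = 1.1628 × 154.15 = 179.26 MPa

179 MPa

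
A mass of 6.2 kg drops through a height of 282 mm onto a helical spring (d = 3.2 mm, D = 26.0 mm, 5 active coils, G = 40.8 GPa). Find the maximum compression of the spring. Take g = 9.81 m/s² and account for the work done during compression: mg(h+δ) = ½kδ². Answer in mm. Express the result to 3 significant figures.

k = Gd⁴/(8D³N_a) = (40.8×10³)(3.2⁴)/(8·26.0³·5) = 6.0853 N/mm
W = mg = 6.2 × 9.81 = 60.822 N
½kδ² − Wδ − Wh = 0 → δ = (W + √(W² + 2kWh))/k
δ = (60.822 + √(3699.3 + 208747))/6.0853 = (60.822 + 460.92)/6.0853 = 85.738 mm

85.7 mm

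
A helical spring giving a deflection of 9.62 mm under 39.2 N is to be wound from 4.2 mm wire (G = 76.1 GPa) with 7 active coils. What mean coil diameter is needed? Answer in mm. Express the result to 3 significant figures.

Required rate k = F/δ = 39.2/9.62 = 4.0748 N/mm
D = (Gd⁴/(8N_a·k))^(1/3) = (76.1×10³·4.2⁴/(8·7·4.0748))^(1/3)
  = (103773)^(1/3) = 46.9924 mm

47.0 mm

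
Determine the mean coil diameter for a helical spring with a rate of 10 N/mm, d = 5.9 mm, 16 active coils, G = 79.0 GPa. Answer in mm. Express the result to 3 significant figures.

42.1 mm

D = (Gd⁴/(8N_a·k))^(1/3) = (79.0×10³·5.9⁴/(8·16·10))^(1/3)
  = (74786.8)^(1/3) = 42.1316 mm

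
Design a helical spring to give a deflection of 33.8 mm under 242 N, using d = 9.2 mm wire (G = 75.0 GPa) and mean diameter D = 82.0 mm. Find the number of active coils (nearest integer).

17

Required rate k = F/δ = 242/33.8 = 7.1598 N/mm
N_a = Gd⁴/(8D³k) = (75.0×10³ × 9.2⁴)/(8 × 82.0³ × 7.1598)
    = 5.37295e+08 / 3.15813e+07 = 17.01 → 17 coils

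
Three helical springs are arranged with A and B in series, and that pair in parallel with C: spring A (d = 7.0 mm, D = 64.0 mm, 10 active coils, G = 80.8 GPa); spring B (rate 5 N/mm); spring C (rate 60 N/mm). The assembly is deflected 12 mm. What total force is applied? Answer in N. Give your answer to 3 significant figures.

k_A = Gd⁴/(8D³N_a) = (80.8×10³)(7.0⁴)/(8·64.0³·10) = 9.2507 N/mm
Springs A,B series: k_AB = 1/(1/9.2507+1/5) = 3.2457 N/mm; parallel with C: k_eq = 3.2457+60 = 63.246 N/mm
F = k_eq·δ = 63.246·12 = 758.95 N

759 N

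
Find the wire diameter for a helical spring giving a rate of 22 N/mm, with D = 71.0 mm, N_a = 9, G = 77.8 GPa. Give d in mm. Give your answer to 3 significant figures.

9.24 mm

d = (8D³N_a·k / G)^(1/4) = (8·71.0³·9·22 / (77.8×10³))^0.25
  = (7287)^0.25 = 9.2393 mm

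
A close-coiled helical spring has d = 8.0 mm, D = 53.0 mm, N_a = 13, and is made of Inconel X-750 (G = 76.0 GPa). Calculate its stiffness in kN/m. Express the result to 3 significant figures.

k = Gd⁴/(8D³N_a) = (76.0×10³ × 8.0⁴) / (8 × 53.0³ × 13)
  = 3.11296e+08 / 1.54832e+07 = 20.105 N/mm

20.1 kN/m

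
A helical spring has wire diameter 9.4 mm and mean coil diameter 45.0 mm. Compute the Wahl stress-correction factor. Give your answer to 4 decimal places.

C = D/d = 45.0/9.4 = 4.7872
K_W = (4C−1)/(4C−4) + 0.615/C = 18.149/15.149 + 0.1285 = 1.3265

1.3265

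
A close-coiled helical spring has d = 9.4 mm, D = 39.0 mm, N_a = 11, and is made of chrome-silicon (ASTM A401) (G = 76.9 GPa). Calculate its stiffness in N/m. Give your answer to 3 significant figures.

115000 N/m

k = Gd⁴/(8D³N_a) = (76.9×10³ × 9.4⁴) / (8 × 39.0³ × 11)
  = 6.00396e+08 / 5.22007e+06 = 115.02 N/mm = 1.1502e+05 N/m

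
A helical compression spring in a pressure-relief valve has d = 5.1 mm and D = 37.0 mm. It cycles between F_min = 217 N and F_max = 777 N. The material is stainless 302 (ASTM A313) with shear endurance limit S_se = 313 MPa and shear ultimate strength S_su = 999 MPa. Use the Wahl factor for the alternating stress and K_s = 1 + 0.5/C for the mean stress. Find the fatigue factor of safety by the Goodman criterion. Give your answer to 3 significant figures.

0.875

C = D/d = 37.0/5.1 = 7.2549; K_W = (4C−1)/(4C−4)+0.615/C = 1.2047; K_s = 1+0.5/C = 1.0689
F_a = (F_max−F_min)/2 = 280 N; F_m = (F_max+F_min)/2 = 497 N
τ_a = K_W·8F_aD/(πd³) = 1.2047 × 198.88 = 239.59 MPa
τ_m = K_s·8F_mD/(πd³) = 1.0689 × 353.01 = 377.34 MPa
Goodman: 1/n_f = τ_a/S_se + τ_m/S_su = 239.59/313 + 377.34/999 = 0.76545 + 0.37772 = 1.1432
n_f = 1/1.1432 = 0.8748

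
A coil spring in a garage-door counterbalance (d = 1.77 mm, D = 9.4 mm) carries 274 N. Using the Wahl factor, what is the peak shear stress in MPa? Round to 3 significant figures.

Spring index C = D/d = 9.4/1.77 = 5.3107
K_W = (4C−1)/(4C−4) + 0.615/C = 20.243/17.243 + 0.1158 = 1.2898
τ₀ = 8FD/(πd³) = 8·274·9.4/(π·1.77³) = 20604.8/17.421 = 1182.8 MPa
τ_max = K·τ₀ = 1.2898 × 1182.8 = 1525.5 MPa

1530 MPa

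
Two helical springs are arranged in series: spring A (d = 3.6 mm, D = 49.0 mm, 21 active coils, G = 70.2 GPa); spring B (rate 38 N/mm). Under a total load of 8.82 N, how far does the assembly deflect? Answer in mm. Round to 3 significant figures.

15.0 mm

k_A = Gd⁴/(8D³N_a) = (70.2×10³)(3.6⁴)/(8·49.0³·21) = 0.59655 N/mm
Series: 1/k_eq = 1/0.59655 + 1/38 = 1.7026; k_eq = 0.58733 N/mm
δ = F/k_eq = 8.82/0.58733 = 15.017 mm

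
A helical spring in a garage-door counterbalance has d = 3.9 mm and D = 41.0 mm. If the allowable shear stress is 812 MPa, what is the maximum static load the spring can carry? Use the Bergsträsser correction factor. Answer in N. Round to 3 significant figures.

409 N

C = D/d = 41.0/3.9 = 10.5128
K_B = (4C+2)/(4C−3) = 44.051/39.051 = 1.1280
τ_max = K·8FD/(πd³) → F_max = τ_allow·πd³/(8DK)
F_max = 812·π·3.9³/(8·41.0·1.1280) = 1.5132e+05/370 = 408.98 N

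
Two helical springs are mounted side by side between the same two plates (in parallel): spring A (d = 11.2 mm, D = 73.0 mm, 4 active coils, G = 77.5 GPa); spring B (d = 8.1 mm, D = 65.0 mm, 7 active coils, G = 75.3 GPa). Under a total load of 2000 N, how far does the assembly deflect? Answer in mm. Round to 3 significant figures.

16.8 mm

k_A = Gd⁴/(8D³N_a) = (77.5×10³)(11.2⁴)/(8·73.0³·4) = 97.961 N/mm
k_B = Gd⁴/(8D³N_a) = (75.3×10³)(8.1⁴)/(8·65.0³·7) = 21.077 N/mm
Parallel: k_eq = 97.961 + 21.077 = 119.04 N/mm
δ = F/k_eq = 2000/119.04 = 16.801 mm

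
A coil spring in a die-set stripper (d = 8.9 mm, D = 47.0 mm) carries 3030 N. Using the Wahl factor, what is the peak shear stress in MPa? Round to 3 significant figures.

Spring index C = D/d = 47.0/8.9 = 5.2809
K_W = (4C−1)/(4C−4) + 0.615/C = 20.124/17.124 + 0.1165 = 1.2917
τ₀ = 8FD/(πd³) = 8·3030·47.0/(π·8.9³) = 1.13928e+06/2214.7 = 514.41 MPa
τ_max = K·τ₀ = 1.2917 × 514.41 = 664.44 MPa

664 MPa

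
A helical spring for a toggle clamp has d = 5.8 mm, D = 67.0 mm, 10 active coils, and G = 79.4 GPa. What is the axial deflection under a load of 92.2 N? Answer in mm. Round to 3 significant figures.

24.7 mm

k = Gd⁴/(8D³N_a) = (79.4×10³)(5.8⁴)/(8·67.0³·10) = 3.7344 N/mm
δ = F/k = 92.2 / 3.7344 = 24.69 mm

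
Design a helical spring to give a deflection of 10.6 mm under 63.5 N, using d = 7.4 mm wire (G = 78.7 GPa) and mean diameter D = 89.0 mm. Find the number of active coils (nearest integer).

Required rate k = F/δ = 63.5/10.6 = 5.9906 N/mm
N_a = Gd⁴/(8D³k) = (78.7×10³ × 7.4⁴)/(8 × 89.0³ × 5.9906)
    = 2.35994e+08 / 3.37853e+07 = 6.985 → 7 coils

7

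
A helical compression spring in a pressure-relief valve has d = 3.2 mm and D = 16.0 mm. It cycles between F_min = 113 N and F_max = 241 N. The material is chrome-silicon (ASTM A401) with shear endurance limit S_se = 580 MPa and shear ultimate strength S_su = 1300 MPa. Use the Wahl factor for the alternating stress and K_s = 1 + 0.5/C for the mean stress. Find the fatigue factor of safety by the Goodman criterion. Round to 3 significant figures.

C = D/d = 16.0/3.2 = 5.0000; K_W = (4C−1)/(4C−4)+0.615/C = 1.3105; K_s = 1+0.5/C = 1.1000
F_a = (F_max−F_min)/2 = 64 N; F_m = (F_max+F_min)/2 = 177 N
τ_a = K_W·8F_aD/(πd³) = 1.3105 × 79.577 = 104.29 MPa
τ_m = K_s·8F_mD/(πd³) = 1.1000 × 220.08 = 242.09 MPa
Goodman: 1/n_f = τ_a/S_se + τ_m/S_su = 104.29/580 + 242.09/1300 = 0.17980 + 0.18622 = 0.36603
n_f = 1/0.36603 = 2.732

2.73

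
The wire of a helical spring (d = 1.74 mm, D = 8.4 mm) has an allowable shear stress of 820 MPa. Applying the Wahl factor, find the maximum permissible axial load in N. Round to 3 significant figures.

C = D/d = 8.4/1.74 = 4.8276
K_W = (4C−1)/(4C−4) + 0.615/C = 18.310/15.310 + 0.1274 = 1.3233
τ_max = K·8FD/(πd³) → F_max = τ_allow·πd³/(8DK)
F_max = 820·π·1.74³/(8·8.4·1.3233) = 13571/88.928 = 152.61 N

153 N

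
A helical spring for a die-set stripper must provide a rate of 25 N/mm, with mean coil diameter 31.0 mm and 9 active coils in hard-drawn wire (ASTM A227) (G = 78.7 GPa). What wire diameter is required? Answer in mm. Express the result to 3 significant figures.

5.11 mm

d = (8D³N_a·k / G)^(1/4) = (8·31.0³·9·25 / (78.7×10³))^0.25
  = (681.37)^0.25 = 5.1091 mm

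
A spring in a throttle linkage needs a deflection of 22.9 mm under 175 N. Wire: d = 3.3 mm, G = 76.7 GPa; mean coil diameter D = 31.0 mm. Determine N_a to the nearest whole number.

5

Required rate k = F/δ = 175/22.9 = 7.6419 N/mm
N_a = Gd⁴/(8D³k) = (76.7×10³ × 3.3⁴)/(8 × 31.0³ × 7.6419)
    = 9.09601e+06 / 1.82128e+06 = 4.994 → 5 coils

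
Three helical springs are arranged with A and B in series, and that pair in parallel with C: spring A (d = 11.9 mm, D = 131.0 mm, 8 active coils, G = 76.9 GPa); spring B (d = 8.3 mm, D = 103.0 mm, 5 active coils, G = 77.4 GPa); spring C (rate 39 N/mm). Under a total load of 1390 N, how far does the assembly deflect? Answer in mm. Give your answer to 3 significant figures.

k_A = Gd⁴/(8D³N_a) = (76.9×10³)(11.9⁴)/(8·131.0³·8) = 10.718 N/mm
k_B = Gd⁴/(8D³N_a) = (77.4×10³)(8.3⁴)/(8·103.0³·5) = 8.4039 N/mm
Springs A,B series: k_AB = 1/(1/10.718+1/8.4039) = 4.7105 N/mm; parallel with C: k_eq = 4.7105+39 = 43.71 N/mm
δ = F/k_eq = 1390/43.71 = 31.8 mm

31.8 mm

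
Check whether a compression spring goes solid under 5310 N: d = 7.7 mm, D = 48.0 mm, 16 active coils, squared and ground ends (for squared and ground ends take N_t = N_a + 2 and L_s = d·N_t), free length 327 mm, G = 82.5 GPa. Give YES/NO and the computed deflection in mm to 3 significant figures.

YES, δ = 259 mm

k = Gd⁴/(8D³N_a) = (82.5×10³)(7.7⁴)/(8·48.0³·16) = 20.487 N/mm
N_t = 18; L_s = 7.7·18 = 138.6 mm; δ_solid = L₀ − L_s = 327 − 138.6 = 188.4 mm
δ = F/k = 5310/20.487 = 259.19 mm
δ ≥ δ_solid → spring goes solid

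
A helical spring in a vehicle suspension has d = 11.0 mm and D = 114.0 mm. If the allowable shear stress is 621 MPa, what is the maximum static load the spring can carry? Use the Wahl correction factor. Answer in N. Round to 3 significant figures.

C = D/d = 114.0/11.0 = 10.3636
K_W = (4C−1)/(4C−4) + 0.615/C = 40.455/37.455 + 0.0593 = 1.1394
τ_max = K·8FD/(πd³) → F_max = τ_allow·πd³/(8DK)
F_max = 621·π·11.0³/(8·114.0·1.1394) = 2.5967e+06/1039.2 = 2498.8 N

2500 N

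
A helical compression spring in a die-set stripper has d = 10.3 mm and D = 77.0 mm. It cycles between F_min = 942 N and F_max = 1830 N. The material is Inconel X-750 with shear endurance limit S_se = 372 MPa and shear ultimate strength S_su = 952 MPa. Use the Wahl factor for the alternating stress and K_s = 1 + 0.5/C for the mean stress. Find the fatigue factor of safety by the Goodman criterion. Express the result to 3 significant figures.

1.87

C = D/d = 77.0/10.3 = 7.4757; K_W = (4C−1)/(4C−4)+0.615/C = 1.1981; K_s = 1+0.5/C = 1.0669
F_a = (F_max−F_min)/2 = 444 N; F_m = (F_max+F_min)/2 = 1386 N
τ_a = K_W·8F_aD/(πd³) = 1.1981 × 79.671 = 95.453 MPa
τ_m = K_s·8F_mD/(πd³) = 1.0669 × 248.7 = 265.34 MPa
Goodman: 1/n_f = τ_a/S_se + τ_m/S_su = 95.453/372 + 265.34/952 = 0.25659 + 0.27872 = 0.53531
n_f = 1/0.53531 = 1.868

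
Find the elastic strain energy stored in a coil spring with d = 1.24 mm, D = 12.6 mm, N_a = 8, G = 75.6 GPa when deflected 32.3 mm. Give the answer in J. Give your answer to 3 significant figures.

0.728 J

k = Gd⁴/(8D³N_a) = (75.6×10³)(1.24⁴)/(8·12.6³·8) = 1.3961 N/mm
U = ½kδ² = 0.5 × 1.3961 × 32.3² = 728.27 N·mm = 0.72827 J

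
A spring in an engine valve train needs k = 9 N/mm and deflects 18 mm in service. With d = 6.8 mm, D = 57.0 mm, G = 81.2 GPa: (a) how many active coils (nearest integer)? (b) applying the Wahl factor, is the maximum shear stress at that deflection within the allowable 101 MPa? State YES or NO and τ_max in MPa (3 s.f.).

(a) 13 coils; (b) YES, τ_max = 88.0 MPa

N_a = Gd⁴/(8D³k) = (81.2×10³)(6.8⁴)/(8·57.0³·9) = 13.02 → N_a = 13
Actual rate k = Gd⁴/(8D³·13) = 9.0143 N/mm
Working load F = kδ = 9.0143·18 = 162.26 N
C = 57.0/6.8 = 8.3824; K_W = (4C−1)/(4C−4)+0.615/C = 1.1750
τ_max = K_W·8FD/(πd³) = 1.1750·74.902 = 88.007 MPa
τ_max ≤ 101 MPa → acceptable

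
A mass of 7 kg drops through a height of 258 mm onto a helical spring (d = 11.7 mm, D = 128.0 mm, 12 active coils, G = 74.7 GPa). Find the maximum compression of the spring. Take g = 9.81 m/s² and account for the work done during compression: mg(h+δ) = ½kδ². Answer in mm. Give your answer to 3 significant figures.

k = Gd⁴/(8D³N_a) = (74.7×10³)(11.7⁴)/(8·128.0³·12) = 6.9529 N/mm
W = mg = 7 × 9.81 = 68.67 N
½kδ² − Wδ − Wh = 0 → δ = (W + √(W² + 2kWh))/k
δ = (68.67 + √(4715.6 + 246365))/6.9529 = (68.67 + 501.08)/6.9529 = 81.945 mm

81.9 mm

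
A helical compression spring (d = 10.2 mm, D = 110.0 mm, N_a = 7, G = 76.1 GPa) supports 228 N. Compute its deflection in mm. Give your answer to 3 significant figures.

k = Gd⁴/(8D³N_a) = (76.1×10³)(10.2⁴)/(8·110.0³·7) = 11.051 N/mm
δ = F/k = 228 / 11.051 = 20.631 mm

20.6 mm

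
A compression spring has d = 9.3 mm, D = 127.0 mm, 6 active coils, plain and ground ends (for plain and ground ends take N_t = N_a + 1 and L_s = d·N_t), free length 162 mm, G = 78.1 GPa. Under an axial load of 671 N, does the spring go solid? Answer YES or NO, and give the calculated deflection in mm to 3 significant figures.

YES, δ = 113 mm

k = Gd⁴/(8D³N_a) = (78.1×10³)(9.3⁴)/(8·127.0³·6) = 5.942 N/mm
N_t = 7; L_s = 9.3·7 = 65.1 mm; δ_solid = L₀ − L_s = 162 − 65.1 = 96.9 mm
δ = F/k = 671/5.942 = 112.93 mm
δ ≥ δ_solid → spring goes solid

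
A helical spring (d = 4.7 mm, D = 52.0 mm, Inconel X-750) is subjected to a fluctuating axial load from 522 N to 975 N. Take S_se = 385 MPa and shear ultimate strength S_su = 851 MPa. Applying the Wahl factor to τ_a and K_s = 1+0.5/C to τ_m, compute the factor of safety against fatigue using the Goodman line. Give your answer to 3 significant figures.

C = D/d = 52.0/4.7 = 11.0638; K_W = (4C−1)/(4C−4)+0.615/C = 1.1301; K_s = 1+0.5/C = 1.0452
F_a = (F_max−F_min)/2 = 226.5 N; F_m = (F_max+F_min)/2 = 748.5 N
τ_a = K_W·8F_aD/(πd³) = 1.1301 × 288.88 = 326.47 MPa
τ_m = K_s·8F_mD/(πd³) = 1.0452 × 954.64 = 997.79 MPa
Goodman: 1/n_f = τ_a/S_se + τ_m/S_su = 326.47/385 + 997.79/851 = 0.84797 + 1.17249 = 2.0205
n_f = 1/2.0205 = 0.4949

0.495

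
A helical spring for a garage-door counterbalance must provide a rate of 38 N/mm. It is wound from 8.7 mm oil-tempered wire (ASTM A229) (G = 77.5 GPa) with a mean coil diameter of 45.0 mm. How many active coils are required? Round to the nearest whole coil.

16

N_a = Gd⁴/(8D³k) = (77.5×10³ × 8.7⁴)/(8 × 45.0³ × 38)
    = 4.43996e+08 / 2.7702e+07 = 16.03 → 16 coils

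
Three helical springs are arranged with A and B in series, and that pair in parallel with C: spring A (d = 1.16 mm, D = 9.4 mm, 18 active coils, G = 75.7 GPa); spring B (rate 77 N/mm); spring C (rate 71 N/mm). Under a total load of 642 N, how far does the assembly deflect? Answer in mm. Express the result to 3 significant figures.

8.90 mm

k_A = Gd⁴/(8D³N_a) = (75.7×10³)(1.16⁴)/(8·9.4³·18) = 1.146 N/mm
Springs A,B series: k_AB = 1/(1/1.146+1/77) = 1.1292 N/mm; parallel with C: k_eq = 1.1292+71 = 72.129 N/mm
δ = F/k_eq = 642/72.129 = 8.9007 mm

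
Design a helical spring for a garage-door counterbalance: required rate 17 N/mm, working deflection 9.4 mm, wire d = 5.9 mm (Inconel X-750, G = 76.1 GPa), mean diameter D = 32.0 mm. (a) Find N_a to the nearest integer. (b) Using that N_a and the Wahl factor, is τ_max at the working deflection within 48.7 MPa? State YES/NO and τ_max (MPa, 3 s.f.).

(a) 21 coils; (b) NO, τ_max = 80.1 MPa

N_a = Gd⁴/(8D³k) = (76.1×10³)(5.9⁴)/(8·32.0³·17) = 20.69 → N_a = 21
Actual rate k = Gd⁴/(8D³·21) = 16.751 N/mm
Working load F = kδ = 16.751·9.4 = 157.46 N
C = 32.0/5.9 = 5.4237; K_W = (4C−1)/(4C−4)+0.615/C = 1.2829
τ_max = K_W·8FD/(πd³) = 1.2829·62.473 = 80.149 MPa
τ_max > 48.7 MPa → exceeds allowable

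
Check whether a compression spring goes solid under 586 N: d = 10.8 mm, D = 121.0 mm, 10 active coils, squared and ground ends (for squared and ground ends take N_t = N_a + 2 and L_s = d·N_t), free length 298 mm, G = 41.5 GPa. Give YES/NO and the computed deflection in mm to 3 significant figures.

k = Gd⁴/(8D³N_a) = (41.5×10³)(10.8⁴)/(8·121.0³·10) = 3.9838 N/mm
N_t = 12; L_s = 10.8·12 = 129.6 mm; δ_solid = L₀ − L_s = 298 − 129.6 = 168.4 mm
δ = F/k = 586/3.9838 = 147.1 mm
δ < δ_solid → spring does not go solid

NO, δ = 147 mm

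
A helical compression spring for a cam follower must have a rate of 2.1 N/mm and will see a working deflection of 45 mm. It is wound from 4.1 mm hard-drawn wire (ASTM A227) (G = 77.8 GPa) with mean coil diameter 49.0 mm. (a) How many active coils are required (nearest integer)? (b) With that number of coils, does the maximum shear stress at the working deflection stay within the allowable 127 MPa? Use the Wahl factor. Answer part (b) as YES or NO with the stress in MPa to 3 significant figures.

N_a = Gd⁴/(8D³k) = (77.8×10³)(4.1⁴)/(8·49.0³·2.1) = 11.12 → N_a = 11
Actual rate k = Gd⁴/(8D³·11) = 2.1235 N/mm
Working load F = kδ = 2.1235·45 = 95.556 N
C = 49.0/4.1 = 11.9512; K_W = (4C−1)/(4C−4)+0.615/C = 1.1199
τ_max = K_W·8FD/(πd³) = 1.1199·173 = 193.75 MPa
τ_max > 127 MPa → exceeds allowable

(a) 11 coils; (b) NO, τ_max = 194 MPa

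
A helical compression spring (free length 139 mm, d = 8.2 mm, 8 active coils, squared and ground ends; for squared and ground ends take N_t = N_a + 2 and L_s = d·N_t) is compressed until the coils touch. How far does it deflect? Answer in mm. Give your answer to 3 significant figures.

57.0 mm

N_t = 10; L_s = 8.2·10 = 82 mm
δ_solid = L₀ − L_s = 139 − 82 = 57 mm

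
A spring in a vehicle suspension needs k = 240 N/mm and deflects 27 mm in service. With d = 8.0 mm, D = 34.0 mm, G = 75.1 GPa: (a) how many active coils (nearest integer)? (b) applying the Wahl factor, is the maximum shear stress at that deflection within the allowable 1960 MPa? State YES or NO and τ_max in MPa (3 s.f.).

N_a = Gd⁴/(8D³k) = (75.1×10³)(8.0⁴)/(8·34.0³·240) = 4.076 → N_a = 4
Actual rate k = Gd⁴/(8D³·4) = 244.58 N/mm
Working load F = kδ = 244.58·27 = 6603.5 N
C = 34.0/8.0 = 4.2500; K_W = (4C−1)/(4C−4)+0.615/C = 1.3755
τ_max = K_W·8FD/(πd³) = 1.3755·1116.7 = 1536 MPa
τ_max ≤ 1960 MPa → acceptable

(a) 4 coils; (b) YES, τ_max = 1540 MPa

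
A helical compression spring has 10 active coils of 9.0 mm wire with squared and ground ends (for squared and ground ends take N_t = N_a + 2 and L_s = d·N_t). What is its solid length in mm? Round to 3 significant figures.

squared and ground ends: N_t = N_a + 2 = 10 + 2 = 12
L_s = d·N_t = 9.0 × 12 = 108 mm

108 mm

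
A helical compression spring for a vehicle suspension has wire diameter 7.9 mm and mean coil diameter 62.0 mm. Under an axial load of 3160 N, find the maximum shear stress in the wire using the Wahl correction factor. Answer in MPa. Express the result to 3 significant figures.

Spring index C = D/d = 62.0/7.9 = 7.8481
K_W = (4C−1)/(4C−4) + 0.615/C = 30.392/27.392 + 0.0784 = 1.1879
τ₀ = 8FD/(πd³) = 8·3160·62.0/(π·7.9³) = 1.56736e+06/1548.9 = 1011.9 MPa
τ_max = K·τ₀ = 1.1879 × 1011.9 = 1202 MPa

1200 MPa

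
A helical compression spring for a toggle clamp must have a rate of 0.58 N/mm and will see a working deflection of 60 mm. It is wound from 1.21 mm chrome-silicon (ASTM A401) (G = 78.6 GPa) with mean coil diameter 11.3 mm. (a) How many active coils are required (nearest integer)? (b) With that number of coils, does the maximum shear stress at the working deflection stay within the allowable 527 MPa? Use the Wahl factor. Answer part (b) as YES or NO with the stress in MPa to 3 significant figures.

N_a = Gd⁴/(8D³k) = (78.6×10³)(1.21⁴)/(8·11.3³·0.58) = 25.17 → N_a = 25
Actual rate k = Gd⁴/(8D³·25) = 0.58385 N/mm
Working load F = kδ = 0.58385·60 = 35.031 N
C = 11.3/1.21 = 9.3388; K_W = (4C−1)/(4C−4)+0.615/C = 1.1558
τ_max = K_W·8FD/(πd³) = 1.1558·569 = 657.65 MPa
τ_max > 527 MPa → exceeds allowable

(a) 25 coils; (b) NO, τ_max = 658 MPa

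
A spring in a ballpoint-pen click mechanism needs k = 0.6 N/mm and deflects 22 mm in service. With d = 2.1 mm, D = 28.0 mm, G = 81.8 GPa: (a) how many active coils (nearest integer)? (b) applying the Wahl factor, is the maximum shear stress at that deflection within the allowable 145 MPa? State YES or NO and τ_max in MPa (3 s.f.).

N_a = Gd⁴/(8D³k) = (81.8×10³)(2.1⁴)/(8·28.0³·0.6) = 15.1 → N_a = 15
Actual rate k = Gd⁴/(8D³·15) = 0.60391 N/mm
Working load F = kδ = 0.60391·22 = 13.286 N
C = 28.0/2.1 = 13.3333; K_W = (4C−1)/(4C−4)+0.615/C = 1.1069
τ_max = K_W·8FD/(πd³) = 1.1069·102.29 = 113.23 MPa
τ_max ≤ 145 MPa → acceptable

(a) 15 coils; (b) YES, τ_max = 113 MPa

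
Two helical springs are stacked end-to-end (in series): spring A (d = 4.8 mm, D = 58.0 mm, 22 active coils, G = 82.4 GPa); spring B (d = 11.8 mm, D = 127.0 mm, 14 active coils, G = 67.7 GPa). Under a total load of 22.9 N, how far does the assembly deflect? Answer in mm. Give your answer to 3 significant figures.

22.0 mm

k_A = Gd⁴/(8D³N_a) = (82.4×10³)(4.8⁴)/(8·58.0³·22) = 1.2738 N/mm
k_B = Gd⁴/(8D³N_a) = (67.7×10³)(11.8⁴)/(8·127.0³·14) = 5.7212 N/mm
Series: 1/k_eq = 1/1.2738 + 1/5.7212 = 0.95985; k_eq = 1.0418 N/mm
δ = F/k_eq = 22.9/1.0418 = 21.981 mm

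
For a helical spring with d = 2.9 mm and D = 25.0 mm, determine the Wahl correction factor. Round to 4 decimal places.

C = D/d = 25.0/2.9 = 8.6207
K_W = (4C−1)/(4C−4) + 0.615/C = 33.483/30.483 + 0.0713 = 1.1698

1.1698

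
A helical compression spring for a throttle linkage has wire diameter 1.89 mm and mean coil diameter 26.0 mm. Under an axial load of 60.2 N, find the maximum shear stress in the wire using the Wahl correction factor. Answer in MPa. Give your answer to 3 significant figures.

651 MPa

Spring index C = D/d = 26.0/1.89 = 13.7566
K_W = (4C−1)/(4C−4) + 0.615/C = 54.026/51.026 + 0.0447 = 1.1035
τ₀ = 8FD/(πd³) = 8·60.2·26.0/(π·1.89³) = 12521.6/21.21 = 590.37 MPa
τ_max = K·τ₀ = 1.1035 × 590.37 = 651.47 MPa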